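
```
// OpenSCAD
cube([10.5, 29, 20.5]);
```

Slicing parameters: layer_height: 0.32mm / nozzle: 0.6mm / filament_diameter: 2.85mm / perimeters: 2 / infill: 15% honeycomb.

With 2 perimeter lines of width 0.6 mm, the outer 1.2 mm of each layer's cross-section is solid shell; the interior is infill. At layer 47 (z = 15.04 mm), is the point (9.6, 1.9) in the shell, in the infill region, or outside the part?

At z = 15.04 mm: the cube (footprint 10.5×29) is included at this height. Overall, the cross-section is a single solid region. The nearest boundary edge runs (10.50, 0.00)→(10.50, 29.00); distance from the point to it = 0.90 mm. The point is inside the cross-section, 0.90 mm from the nearest boundary — within the 1.2 mm shell band (2 × 0.6).

shell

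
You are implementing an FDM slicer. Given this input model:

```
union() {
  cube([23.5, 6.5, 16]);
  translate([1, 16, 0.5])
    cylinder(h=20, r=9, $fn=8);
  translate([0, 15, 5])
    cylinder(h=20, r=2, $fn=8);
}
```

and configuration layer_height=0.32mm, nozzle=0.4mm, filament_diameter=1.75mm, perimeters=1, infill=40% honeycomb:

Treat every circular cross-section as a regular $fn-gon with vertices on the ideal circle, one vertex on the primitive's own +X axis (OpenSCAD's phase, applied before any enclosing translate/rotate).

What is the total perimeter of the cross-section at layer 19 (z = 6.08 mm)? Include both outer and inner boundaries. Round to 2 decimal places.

At z = 6.08 mm: the cube (footprint 23.5×6.5) is included at this height (perimeter 60.00 mm); the r=9 cylinder at (1, 16) gives a regular 8-gon of circumradius 9 (constant along its height) (perimeter = 2·8·9.000·sin(180°/8) = 55.11 mm); the r=2 cylinder at (0, 15) gives a regular 8-gon of circumradius 2 (constant along its height) (perimeter = 2·8·2.000·sin(180°/8) = 12.25 mm); Taking the union: the regions partially overlap (shared area 11.31 mm²), so the edge portions inside another operand are dropped and the merged outline is re-measured after clipping — boundary = 115.11 mm. Overall, the cross-section has 2 separate islands. Total boundary length (outer) = 115.11 mm.

115.11 mm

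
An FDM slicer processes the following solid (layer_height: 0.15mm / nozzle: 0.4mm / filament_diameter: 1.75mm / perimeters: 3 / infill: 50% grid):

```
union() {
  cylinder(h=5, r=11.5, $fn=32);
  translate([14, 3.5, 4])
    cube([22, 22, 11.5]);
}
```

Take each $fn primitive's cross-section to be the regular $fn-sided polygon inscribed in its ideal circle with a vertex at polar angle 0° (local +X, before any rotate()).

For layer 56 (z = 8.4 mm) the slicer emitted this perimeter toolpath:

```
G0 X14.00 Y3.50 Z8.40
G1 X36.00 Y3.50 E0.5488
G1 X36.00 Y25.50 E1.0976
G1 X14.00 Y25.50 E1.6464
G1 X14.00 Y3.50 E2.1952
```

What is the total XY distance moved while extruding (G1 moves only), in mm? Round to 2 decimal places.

Sum the Euclidean lengths of each G1 segment: total = 88.00 mm.

88.00 mm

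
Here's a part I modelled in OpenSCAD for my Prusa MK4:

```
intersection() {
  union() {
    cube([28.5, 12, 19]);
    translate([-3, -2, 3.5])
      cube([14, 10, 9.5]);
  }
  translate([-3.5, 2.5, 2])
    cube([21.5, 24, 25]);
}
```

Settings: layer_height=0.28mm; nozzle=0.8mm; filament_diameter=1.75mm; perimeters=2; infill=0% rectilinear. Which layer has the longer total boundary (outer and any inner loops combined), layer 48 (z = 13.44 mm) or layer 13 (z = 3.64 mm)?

layer 13 (z = 3.64 mm)

Layer 48 (z = 13.44): the cube (footprint 28.5×12) is included at this height (perimeter 81.00 mm); the cube at (-3, -2) does not reach this height (z outside [3.5, 13]); Merging all regions: only the 28.5×12 cube is present, so the union is just that shape — boundary = 81.00 mm; the cube at (-3.5, 2.5) (footprint 21.5×24) is included at this height (perimeter 91.00 mm); After intersecting: the 21.5×24 cube at (-3.5, 2.5) partially overlaps that combined region; clipping to the common part keeps 171.00 mm² — boundary = 55.00 mm. So its perimeter = 55.00 mm. Layer 13 (z = 3.64): the cube (footprint 28.5×12) is included at this height (perimeter 81.00 mm); the cube at (-3, -2) is present — its section is the full 14×10 rectangle (perimeter 48.00 mm); Merging all regions: the regions partially overlap (shared area 88.00 mm²), so the edge portions inside another operand are dropped and the merged outline is re-measured after clipping — boundary = 91.00 mm; the cube at (-3.5, 2.5) is present — its section is the full 21.5×24 rectangle (perimeter 91.00 mm); After intersecting: the 21.5×24 cube at (-3.5, 2.5) partially overlaps that combined region; clipping to the common part keeps 187.50 mm² — boundary = 61.00 mm. So its perimeter = 61.00 mm. Layer 13 is larger (61.00 vs 55.00 mm).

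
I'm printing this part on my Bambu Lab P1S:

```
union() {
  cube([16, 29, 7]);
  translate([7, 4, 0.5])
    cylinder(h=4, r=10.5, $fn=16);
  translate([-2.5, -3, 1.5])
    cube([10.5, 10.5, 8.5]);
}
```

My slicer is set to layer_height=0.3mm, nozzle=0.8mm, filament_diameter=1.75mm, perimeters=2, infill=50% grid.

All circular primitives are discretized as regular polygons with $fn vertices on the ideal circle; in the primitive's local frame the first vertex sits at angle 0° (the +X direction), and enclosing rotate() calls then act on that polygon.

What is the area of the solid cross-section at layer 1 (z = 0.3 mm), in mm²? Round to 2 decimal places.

At z = 0.3 mm: the cube is present — its section is the full 16×29 rectangle (area 464.00 mm²); the cylinder at (7, 4) does not reach this height (z outside [0.5, 4.5]); the cube at (-2.5, -3) does not reach this height (z outside [1.5, 10]); Merging all regions: only the 16×29 cube is present, so the union is just that shape — area = 464.00 mm². Overall, the cross-section is a single solid region. Net area = 464.00 mm².

464.00 mm²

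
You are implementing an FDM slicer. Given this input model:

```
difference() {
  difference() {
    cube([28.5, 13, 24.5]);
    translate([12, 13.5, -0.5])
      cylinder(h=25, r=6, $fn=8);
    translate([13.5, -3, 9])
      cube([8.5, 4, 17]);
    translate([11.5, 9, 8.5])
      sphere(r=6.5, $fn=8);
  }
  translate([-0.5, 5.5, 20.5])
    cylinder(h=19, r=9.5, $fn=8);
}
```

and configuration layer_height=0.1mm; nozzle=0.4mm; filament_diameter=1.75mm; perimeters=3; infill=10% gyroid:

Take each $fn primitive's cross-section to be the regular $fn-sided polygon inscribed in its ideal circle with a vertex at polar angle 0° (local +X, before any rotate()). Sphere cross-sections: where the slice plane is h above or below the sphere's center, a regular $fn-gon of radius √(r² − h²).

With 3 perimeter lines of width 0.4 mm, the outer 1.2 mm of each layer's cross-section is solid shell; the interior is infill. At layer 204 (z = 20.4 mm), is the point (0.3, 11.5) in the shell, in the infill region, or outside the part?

At z = 20.4 mm: the 28.5×13 cube contributes its full rectangle; the r=6 cylinder at (12, 13.5) contributes a regular 8-gon of circumradius 6; the 8.5×4 cube at (13.5, -3) contributes its full rectangle; the sphere at (11.5, 9) is not intersected at this z (|z−center|=11.900 > r=6.5); Subtracting the remaining from the first: starting from the 28.5×13 cube, the r=6 cylinder at (12, 13.5) partially overlaps it — only the 45.02 mm² overlap (of its 101.82 mm²) is removed, clipping the outline; the 8.5×4 cube at (13.5, -3) partially overlaps it — only the 8.50 mm² overlap (of its 34.00 mm²) is removed, clipping the outline — 1 connected region; the cylinder at (-0.5, 5.5) does not reach this height (z outside [20.5, 39.5]); After the difference (first − rest): none of the subtracted shapes is present at this height, so the result so far is unchanged — 1 connected region. Overall, the cross-section is a single solid region. The nearest boundary edge runs (0.00, 0.00)→(0.00, 13.00); distance from the point to it = 0.30 mm. The point is inside the cross-section, 0.30 mm from the nearest boundary — within the 1.2 mm shell band (3 × 0.4).

shell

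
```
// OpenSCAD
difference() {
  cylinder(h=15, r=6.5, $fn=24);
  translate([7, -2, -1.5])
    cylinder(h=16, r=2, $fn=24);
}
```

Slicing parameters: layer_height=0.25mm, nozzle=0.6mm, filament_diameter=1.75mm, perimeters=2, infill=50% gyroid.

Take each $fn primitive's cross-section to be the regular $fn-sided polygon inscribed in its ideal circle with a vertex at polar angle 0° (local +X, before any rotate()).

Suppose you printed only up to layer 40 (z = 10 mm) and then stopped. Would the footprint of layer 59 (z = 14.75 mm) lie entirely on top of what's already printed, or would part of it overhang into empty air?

part overhangs

Compare the two slices. At z = 10: the r=6.5 cylinder contributes a regular 24-gon of circumradius 6.5 (area = (24/2)·6.500²·sin(360°/24) = 131.22 mm²); the r=2 cylinder at (7, -2) contributes a regular 24-gon of circumradius 2 (area = (24/2)·2.000²·sin(360°/24) = 12.42 mm²); Taking the first minus the rest: starting from the r=6.5 cylinder (131.22 mm²), the r=2 cylinder at (7, -2) partially overlaps it — only the 2.77 mm² overlap (of its 12.42 mm²) is removed, clipping the outline — area = 128.45 mm². At z = 14.75: the r=6.5 cylinder contributes a regular 24-gon of circumradius 6.5 (area = (24/2)·6.500²·sin(360°/24) = 131.22 mm²); the cylinder at (7, -2) does not reach this height (z outside [-1.5, 14.5]); After the difference (first − rest): none of the subtracted shapes is present at this height, so the r=6.5 cylinder is unchanged — area = 131.22 mm². Checking containment: at z = 14.75 the cross-section extends beyond the z = 10 cross-section by about 2.77 mm².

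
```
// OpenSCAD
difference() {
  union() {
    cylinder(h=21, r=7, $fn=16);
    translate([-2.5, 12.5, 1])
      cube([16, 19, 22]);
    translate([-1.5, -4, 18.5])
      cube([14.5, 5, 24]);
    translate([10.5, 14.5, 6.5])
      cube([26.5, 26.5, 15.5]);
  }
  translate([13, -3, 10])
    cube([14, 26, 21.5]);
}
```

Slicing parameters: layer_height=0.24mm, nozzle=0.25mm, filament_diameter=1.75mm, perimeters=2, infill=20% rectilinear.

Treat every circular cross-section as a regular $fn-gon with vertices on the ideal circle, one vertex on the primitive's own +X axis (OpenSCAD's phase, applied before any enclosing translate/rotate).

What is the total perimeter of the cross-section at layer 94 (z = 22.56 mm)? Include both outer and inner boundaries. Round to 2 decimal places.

At z = 22.56 mm: the cylinder does not reach this height (z outside [0, 21]); the 16×19 cube at (-2.5, 12.5) contributes its full rectangle (perimeter 70.00 mm); the cube at (-1.5, -4) (footprint 14.5×5) is included at this height (perimeter 39.00 mm); the cube at (10.5, 14.5) is absent (z outside [6.5, 22]); Combining (union): the 2 present regions are separate (no shared area or edge), so areas and boundary lengths simply add and each stays a separate island — boundary = 109.00 mm; the 14×26 cube at (13, -3) contributes its full rectangle (perimeter 80.00 mm); Taking the first minus the rest: starting from that combined region, the 14×26 cube at (13, -3) partially overlaps it — only the 5.25 mm² overlap (of its 364.00 mm²) is removed, clipping the outline — boundary = 109.00 mm. Overall, the cross-section has 2 separate islands. Total boundary length (outer) = 109.00 mm.

109.00 mm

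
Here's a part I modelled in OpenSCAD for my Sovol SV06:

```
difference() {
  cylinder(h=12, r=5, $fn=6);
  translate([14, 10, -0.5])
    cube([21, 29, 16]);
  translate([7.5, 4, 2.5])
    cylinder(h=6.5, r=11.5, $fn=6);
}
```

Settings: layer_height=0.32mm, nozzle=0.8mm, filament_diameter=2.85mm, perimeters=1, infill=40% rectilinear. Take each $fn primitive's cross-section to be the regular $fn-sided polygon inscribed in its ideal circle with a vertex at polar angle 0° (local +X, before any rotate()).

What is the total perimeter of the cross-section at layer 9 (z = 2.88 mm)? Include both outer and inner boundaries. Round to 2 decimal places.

At z = 2.88 mm: the r=5 cylinder gives a regular 6-gon of circumradius 5 (constant along its height) (perimeter = 2·6·5.000·sin(180°/6) = 30.00 mm); the cube at (14, 10) (footprint 21×29) is included at this height (perimeter 100.00 mm); the r=11.5 cylinder at (7.5, 4) contributes a regular 6-gon of circumradius 11.5 (perimeter = 2·6·11.500·sin(180°/6) = 69.00 mm); Subtracting the remaining from the first: starting from the r=5 cylinder, the 21×29 cube at (14, 10) misses the remaining region (no effect); the r=11.5 cylinder at (7.5, 4) partially overlaps it — only the 45.88 mm² overlap (of its 343.60 mm²) is removed, clipping the outline — boundary = 19.93 mm. Overall, the cross-section is a single solid region. Total boundary length (outer) = 19.93 mm.

19.93 mm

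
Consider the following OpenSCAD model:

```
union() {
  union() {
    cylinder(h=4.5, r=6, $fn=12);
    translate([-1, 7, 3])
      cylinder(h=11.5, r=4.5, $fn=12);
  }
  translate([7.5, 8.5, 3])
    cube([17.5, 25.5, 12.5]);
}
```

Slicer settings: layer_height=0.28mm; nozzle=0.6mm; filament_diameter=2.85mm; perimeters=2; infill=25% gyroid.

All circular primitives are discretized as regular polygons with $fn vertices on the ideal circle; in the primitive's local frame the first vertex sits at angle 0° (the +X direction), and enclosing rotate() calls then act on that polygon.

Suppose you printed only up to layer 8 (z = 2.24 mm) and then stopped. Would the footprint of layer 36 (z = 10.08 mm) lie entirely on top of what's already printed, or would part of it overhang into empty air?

part overhangs

Compare the two slices. At z = 2.24: the r=6 cylinder gives a regular 12-gon of circumradius 6 (constant along its height) (area = (12/2)·6.000²·sin(360°/12) = 108.00 mm²); the cylinder at (-1, 7) is not intersected at this z (z outside [3, 14.5]); Merging all regions: only the r=6 cylinder is present, so the union is just that shape — area = 108.00 mm²; the cube at (7.5, 8.5) is absent (z outside [3, 15.5]); Taking the union: only that combined region is present, so the union is just that shape — area = 108.00 mm². At z = 10.08: the cylinder does not reach this height (z outside [0, 4.5]); the r=4.5 cylinder at (-1, 7) gives a regular 12-gon of circumradius 4.5 (constant along its height) (area = (12/2)·4.500²·sin(360°/12) = 60.75 mm²); Taking the union: only the r=4.5 cylinder at (-1, 7) is present, so the union is just that shape — area = 60.75 mm²; the cube at (7.5, 8.5) is present — its section is the full 17.5×25.5 rectangle (area 446.25 mm²); Taking the union: the 2 present regions are separate (no shared area or edge), so areas and boundary lengths simply add and each stays a separate island — area = 507.00 mm². Checking containment: at z = 10.08 the cross-section extends beyond the z = 2.24 cross-section by about 490.88 mm².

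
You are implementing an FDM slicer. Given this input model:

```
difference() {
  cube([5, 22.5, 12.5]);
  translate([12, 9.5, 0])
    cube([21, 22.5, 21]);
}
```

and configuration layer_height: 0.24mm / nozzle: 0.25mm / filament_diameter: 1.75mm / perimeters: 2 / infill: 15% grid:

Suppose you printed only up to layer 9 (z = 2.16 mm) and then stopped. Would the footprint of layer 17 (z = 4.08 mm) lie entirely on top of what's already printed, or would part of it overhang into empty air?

Compare the two slices. At z = 2.16: the cube (footprint 5×22.5) is included at this height (area 112.50 mm²); the cube at (12, 9.5) is present — its section is the full 21×22.5 rectangle (area 472.50 mm²); After the difference (first − rest): starting from the 5×22.5 cube (112.50 mm²), the 21×22.5 cube at (12, 9.5) misses the remaining region (no effect) — area = 112.50 mm². At z = 4.08: the cube is present — its section is the full 5×22.5 rectangle (area 112.50 mm²); the 21×22.5 cube at (12, 9.5) contributes its full rectangle (area 472.50 mm²); Taking the first minus the rest: starting from the 5×22.5 cube (112.50 mm²), the 21×22.5 cube at (12, 9.5) misses the remaining region (no effect) — area = 112.50 mm². Checking containment: the cross-section at z = 4.08 is a subset of the cross-section at z = 2.16.

entirely on top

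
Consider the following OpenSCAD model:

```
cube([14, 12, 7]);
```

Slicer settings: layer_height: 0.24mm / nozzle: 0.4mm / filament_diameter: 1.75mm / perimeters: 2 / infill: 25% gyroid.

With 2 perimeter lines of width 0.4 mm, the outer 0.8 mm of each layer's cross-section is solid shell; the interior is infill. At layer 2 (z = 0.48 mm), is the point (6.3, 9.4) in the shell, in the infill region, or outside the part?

At z = 0.48 mm: the cube (footprint 14×12) is included at this height. Overall, the cross-section is a single solid region. The nearest boundary edge runs (14.00, 12.00)→(0.00, 12.00); distance from the point to it = 2.60 mm. The point is inside the cross-section and 2.60 mm from the nearest boundary — more than the 0.8 mm shell width (2 × 0.4), so it's in the infill interior.

infill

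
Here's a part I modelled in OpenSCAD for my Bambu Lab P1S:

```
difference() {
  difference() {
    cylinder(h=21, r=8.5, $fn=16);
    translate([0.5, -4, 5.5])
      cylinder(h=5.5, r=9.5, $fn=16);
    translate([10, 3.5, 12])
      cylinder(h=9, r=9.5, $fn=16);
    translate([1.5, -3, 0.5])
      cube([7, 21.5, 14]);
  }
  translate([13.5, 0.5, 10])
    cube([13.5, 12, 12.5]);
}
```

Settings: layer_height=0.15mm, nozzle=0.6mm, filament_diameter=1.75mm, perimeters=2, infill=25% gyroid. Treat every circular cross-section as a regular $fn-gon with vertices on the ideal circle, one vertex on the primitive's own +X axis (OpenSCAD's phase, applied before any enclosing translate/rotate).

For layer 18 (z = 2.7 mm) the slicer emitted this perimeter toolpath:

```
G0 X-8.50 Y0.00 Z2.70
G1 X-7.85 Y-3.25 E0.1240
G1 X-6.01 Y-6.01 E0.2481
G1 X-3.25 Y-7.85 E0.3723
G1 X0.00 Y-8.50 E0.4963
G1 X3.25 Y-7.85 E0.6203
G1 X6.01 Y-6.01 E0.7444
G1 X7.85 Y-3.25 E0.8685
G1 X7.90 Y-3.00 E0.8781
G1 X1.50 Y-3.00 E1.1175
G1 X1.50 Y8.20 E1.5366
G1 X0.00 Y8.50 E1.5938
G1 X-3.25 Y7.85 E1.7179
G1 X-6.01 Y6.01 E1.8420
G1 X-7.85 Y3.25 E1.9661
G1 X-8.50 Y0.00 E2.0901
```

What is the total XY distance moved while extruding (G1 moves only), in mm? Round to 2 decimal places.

Sum the Euclidean lengths of each G1 segment: total = 55.86 mm.

55.86 mm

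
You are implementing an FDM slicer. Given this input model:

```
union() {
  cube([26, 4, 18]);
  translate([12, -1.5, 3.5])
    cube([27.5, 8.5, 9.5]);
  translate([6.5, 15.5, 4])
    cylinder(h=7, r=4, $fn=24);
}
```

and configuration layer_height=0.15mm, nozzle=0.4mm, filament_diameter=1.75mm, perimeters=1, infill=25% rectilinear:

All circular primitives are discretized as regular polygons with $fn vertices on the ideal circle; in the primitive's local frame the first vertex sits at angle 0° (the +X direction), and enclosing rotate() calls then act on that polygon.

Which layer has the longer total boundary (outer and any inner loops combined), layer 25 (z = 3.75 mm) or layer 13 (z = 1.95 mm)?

layer 25 (z = 3.75 mm)

Layer 25 (z = 3.75): the cube is present — its section is the full 26×4 rectangle (perimeter 60.00 mm); the 27.5×8.5 cube at (12, -1.5) contributes its full rectangle (perimeter 72.00 mm); the cylinder at (6.5, 15.5) is not intersected at this z (z outside [4, 11]); Merging all regions: the regions partially overlap (shared area 56.00 mm²), so the edge portions inside another operand are dropped and the merged outline is re-measured after clipping — boundary = 96.00 mm. So its perimeter = 96.00 mm. Layer 13 (z = 1.95): the 26×4 cube contributes its full rectangle (perimeter 60.00 mm); the cube at (12, -1.5) does not reach this height (z outside [3.5, 13]); the cylinder at (6.5, 15.5) is not intersected at this z (z outside [4, 11]); Merging all regions: only the 26×4 cube is present, so the union is just that shape — boundary = 60.00 mm. So its perimeter = 60.00 mm. Layer 25 is larger (96.00 vs 60.00 mm).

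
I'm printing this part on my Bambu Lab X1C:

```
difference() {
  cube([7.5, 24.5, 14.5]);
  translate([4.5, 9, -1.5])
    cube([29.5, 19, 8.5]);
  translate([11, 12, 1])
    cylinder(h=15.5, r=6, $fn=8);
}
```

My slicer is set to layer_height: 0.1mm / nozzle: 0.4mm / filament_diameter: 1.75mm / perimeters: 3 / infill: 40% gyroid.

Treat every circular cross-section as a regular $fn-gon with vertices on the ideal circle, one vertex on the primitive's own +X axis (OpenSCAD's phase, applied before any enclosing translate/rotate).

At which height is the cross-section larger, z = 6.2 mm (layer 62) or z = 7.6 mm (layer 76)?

layer 76 (z = 7.6 mm)

Layer 62 (z = 6.2): the 7.5×24.5 cube contributes its full rectangle (area 183.75 mm²); the cube at (4.5, 9) is present — its section is the full 29.5×19 rectangle (area 560.50 mm²); the r=6 cylinder at (11, 12) contributes a regular 8-gon of circumradius 6 (area = (8/2)·6.000²·sin(360°/8) = 101.82 mm²); After the difference (first − rest): starting from the 7.5×24.5 cube (183.75 mm²), the 29.5×19 cube at (4.5, 9) partially overlaps it — only the 46.50 mm² overlap (of its 560.50 mm²) is removed, clipping the outline; the r=6 cylinder at (11, 12) partially overlaps it — only the 1.36 mm² overlap (of its 101.82 mm²) is removed, clipping the outline — area = 135.89 mm². So its area = 135.89 mm². Layer 76 (z = 7.6): the cube (footprint 7.5×24.5) is included at this height (area 183.75 mm²); the cube at (4.5, 9) does not reach this height (z outside [-1.5, 7]); the cylinder at (11, 12): section is a regular 8-gon, circumradius r=6 (area = (8/2)·6.000²·sin(360°/8) = 101.82 mm²); After the difference (first − rest): starting from the 7.5×24.5 cube (183.75 mm²), the r=6 cylinder at (11, 12) partially overlaps it — only the 13.99 mm² overlap (of its 101.82 mm²) is removed, clipping the outline — area = 169.76 mm². So its area = 169.76 mm². Layer 76 is larger (169.76 vs 135.89 mm²).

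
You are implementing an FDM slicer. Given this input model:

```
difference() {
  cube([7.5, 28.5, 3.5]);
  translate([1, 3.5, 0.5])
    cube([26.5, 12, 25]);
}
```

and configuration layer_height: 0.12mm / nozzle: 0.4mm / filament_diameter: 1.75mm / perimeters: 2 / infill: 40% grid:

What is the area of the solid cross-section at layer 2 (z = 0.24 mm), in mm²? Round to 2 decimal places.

213.75 mm²

At z = 0.24 mm: the cube (footprint 7.5×28.5) is included at this height (area 213.75 mm²); the cube at (1, 3.5) is not intersected at this z (z outside [0.5, 25.5]); Subtracting the remaining from the first: none of the subtracted shapes is present at this height, so the 7.5×28.5 cube is unchanged — area = 213.75 mm². Overall, the cross-section is a single solid region. Net area = 213.75 mm².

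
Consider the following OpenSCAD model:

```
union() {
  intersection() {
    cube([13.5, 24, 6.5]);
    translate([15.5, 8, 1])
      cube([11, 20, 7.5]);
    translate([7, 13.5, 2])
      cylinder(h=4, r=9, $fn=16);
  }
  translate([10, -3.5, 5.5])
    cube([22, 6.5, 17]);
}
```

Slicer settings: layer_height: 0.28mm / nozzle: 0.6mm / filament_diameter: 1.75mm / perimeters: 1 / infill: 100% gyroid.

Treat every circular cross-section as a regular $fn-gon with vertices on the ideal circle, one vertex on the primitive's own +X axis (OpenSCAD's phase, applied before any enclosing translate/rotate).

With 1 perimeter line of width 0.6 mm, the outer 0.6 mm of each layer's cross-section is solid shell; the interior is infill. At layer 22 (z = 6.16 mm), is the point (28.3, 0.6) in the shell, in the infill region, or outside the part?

At z = 6.16 mm: the cube is present — its section is the full 13.5×24 rectangle; the 11×20 cube at (15.5, 8) contributes its full rectangle; the cylinder at (7, 13.5) does not reach this height (z outside [2, 6]); After intersecting: at least one operand is absent at this height, so nothing remains; the cube at (10, -3.5) is present — its section is the full 22×6.5 rectangle; Taking the union: only the 22×6.5 cube at (10, -3.5) is present, so the union is just that shape — 1 connected region. Overall, the cross-section is a single solid region. The nearest boundary edge runs (32.00, 3.00)→(10.00, 3.00); distance from the point to it = 2.40 mm. The point is inside the cross-section and 2.40 mm from the nearest boundary — more than the 0.6 mm shell width (1 × 0.6), so it's in the infill interior.

infill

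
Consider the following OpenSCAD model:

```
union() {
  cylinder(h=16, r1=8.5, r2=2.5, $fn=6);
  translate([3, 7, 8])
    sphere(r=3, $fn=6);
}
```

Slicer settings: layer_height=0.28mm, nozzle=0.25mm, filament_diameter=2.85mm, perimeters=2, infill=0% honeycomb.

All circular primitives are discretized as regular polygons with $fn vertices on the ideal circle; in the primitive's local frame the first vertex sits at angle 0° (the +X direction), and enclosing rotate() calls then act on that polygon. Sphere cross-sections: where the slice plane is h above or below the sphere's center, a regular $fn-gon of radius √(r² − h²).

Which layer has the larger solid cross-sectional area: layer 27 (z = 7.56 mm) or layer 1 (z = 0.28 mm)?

layer 1 (z = 0.28 mm)

Layer 27 (z = 7.56): the cone contributes a regular 6-gon of circumradius 5.665 (interpolated between r1=8.5 and r2=2.5 at t=0.472) (area = (6/2)·5.665²·sin(360°/6) = 83.38 mm²); the r=3 sphere at (3, 7) slices to a regular 6-gon of circumradius 2.968 (√(r²−h²) with h=0.44 from center) (area = (6/2)·2.968²·sin(360°/6) = 22.88 mm²); Merging all regions: the regions partially overlap — summed areas 106.26 mm² minus the doubly-counted overlap 0.76 mm² gives 105.50 mm² — area = 105.50 mm². So its area = 105.50 mm². Layer 1 (z = 0.28): the cone contributes a regular 6-gon of circumradius 8.395 (interpolated between r1=8.5 and r2=2.5 at t=0.018) (area = (6/2)·8.395²·sin(360°/6) = 183.10 mm²); the sphere at (3, 7) is not intersected at this z (|z−center|=7.720 > r=3); Taking the union: only the cone is present, so the union is just that shape — area = 183.10 mm². So its area = 183.10 mm². Layer 1 is larger (183.10 vs 105.50 mm²).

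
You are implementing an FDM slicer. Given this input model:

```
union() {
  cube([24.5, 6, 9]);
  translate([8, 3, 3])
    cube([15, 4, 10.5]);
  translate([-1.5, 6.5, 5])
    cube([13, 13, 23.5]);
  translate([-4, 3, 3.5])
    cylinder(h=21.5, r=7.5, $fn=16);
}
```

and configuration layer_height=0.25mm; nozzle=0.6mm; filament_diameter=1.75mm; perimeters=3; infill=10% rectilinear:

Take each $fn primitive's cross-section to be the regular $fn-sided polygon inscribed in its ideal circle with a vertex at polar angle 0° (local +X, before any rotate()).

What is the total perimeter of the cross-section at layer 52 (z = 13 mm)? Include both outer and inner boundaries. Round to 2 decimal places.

115.84 mm

At z = 13 mm: the cube does not reach this height (z outside [0, 9]); the cube at (8, 3) is present — its section is the full 15×4 rectangle (perimeter 38.00 mm); the cube at (-1.5, 6.5) is present — its section is the full 13×13 rectangle (perimeter 52.00 mm); the r=7.5 cylinder at (-4, 3) gives a regular 16-gon of circumradius 7.5 (constant along its height) (perimeter = 2·16·7.500·sin(180°/16) = 46.82 mm); Merging all regions: the regions partially overlap (shared area 10.48 mm²), so the edge portions inside another operand are dropped and the merged outline is re-measured after clipping — boundary = 115.84 mm. Overall, the cross-section is a single solid region. Total boundary length (outer) = 115.84 mm.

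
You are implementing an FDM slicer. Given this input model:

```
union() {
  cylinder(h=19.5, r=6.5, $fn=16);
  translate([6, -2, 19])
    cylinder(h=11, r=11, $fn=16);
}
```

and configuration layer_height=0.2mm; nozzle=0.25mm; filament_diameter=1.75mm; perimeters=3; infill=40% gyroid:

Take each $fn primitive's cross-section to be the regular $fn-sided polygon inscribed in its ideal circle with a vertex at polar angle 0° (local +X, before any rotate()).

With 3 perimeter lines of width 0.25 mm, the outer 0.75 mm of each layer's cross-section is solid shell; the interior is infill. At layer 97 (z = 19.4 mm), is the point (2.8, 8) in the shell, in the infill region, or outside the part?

At z = 19.4 mm: the r=6.5 cylinder gives a regular 16-gon of circumradius 6.5 (constant along its height); the r=11 cylinder at (6, -2) contributes a regular 16-gon of circumradius 11; Merging all regions: the regions partially overlap (shared area 113.30 mm²), so overlapping operands fuse into one piece — 1 connected region. Overall, the cross-section is a single solid region. The nearest boundary edge runs (1.79, 8.16)→(6.00, 9.00); distance from the point to it = 0.36 mm. The point is inside the cross-section, 0.36 mm from the nearest boundary — within the 0.75 mm shell band (3 × 0.25).

shell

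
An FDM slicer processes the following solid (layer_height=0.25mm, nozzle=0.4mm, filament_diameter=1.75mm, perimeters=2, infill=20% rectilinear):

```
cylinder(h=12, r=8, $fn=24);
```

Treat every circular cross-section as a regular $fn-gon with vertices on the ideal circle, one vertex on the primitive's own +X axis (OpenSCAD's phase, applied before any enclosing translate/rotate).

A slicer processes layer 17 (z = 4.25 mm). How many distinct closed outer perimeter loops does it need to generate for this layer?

1

At z = 4.25 mm: the r=8 cylinder contributes a regular 24-gon of circumradius 8. The result has 1 disconnected region.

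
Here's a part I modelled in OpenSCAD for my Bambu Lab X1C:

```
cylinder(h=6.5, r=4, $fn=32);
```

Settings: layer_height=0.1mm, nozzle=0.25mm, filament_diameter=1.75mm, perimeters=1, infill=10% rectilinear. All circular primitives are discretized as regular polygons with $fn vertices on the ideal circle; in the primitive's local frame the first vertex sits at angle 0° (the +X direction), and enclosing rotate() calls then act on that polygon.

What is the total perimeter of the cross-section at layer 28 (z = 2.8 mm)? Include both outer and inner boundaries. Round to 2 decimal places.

25.09 mm

At z = 2.8 mm: the cylinder: section is a regular 32-gon, circumradius r=4 (perimeter = 2·32·4.000·sin(180°/32) = 25.09 mm). Overall, the cross-section is a single solid region. Total boundary length (outer) = 25.09 mm.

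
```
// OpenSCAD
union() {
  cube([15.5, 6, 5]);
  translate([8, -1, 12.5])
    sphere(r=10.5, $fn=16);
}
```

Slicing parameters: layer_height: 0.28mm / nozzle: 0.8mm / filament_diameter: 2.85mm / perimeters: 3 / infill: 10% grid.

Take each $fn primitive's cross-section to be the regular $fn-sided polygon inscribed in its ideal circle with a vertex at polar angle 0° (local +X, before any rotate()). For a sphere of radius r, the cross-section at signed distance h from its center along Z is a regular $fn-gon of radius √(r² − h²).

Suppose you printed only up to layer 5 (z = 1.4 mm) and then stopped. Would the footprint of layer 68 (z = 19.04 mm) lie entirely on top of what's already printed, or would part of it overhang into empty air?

Compare the two slices. At z = 1.4: the cube (footprint 15.5×6) is included at this height (area 93.00 mm²); the sphere at (8, -1) is absent (|z−center|=11.100 > r=10.5); Combining (union): only the 15.5×6 cube is present, so the union is just that shape — area = 93.00 mm². At z = 19.04: the cube is not intersected at this z (z outside [0, 5]); the r=10.5 sphere at (8, -1) slices to a regular 16-gon of circumradius 8.215 (√(r²−h²) with h=6.54 from center) (area = (16/2)·8.215²·sin(360°/16) = 206.58 mm²); Combining (union): only the r=10.5 sphere at (8, -1) is present, so the union is just that shape — area = 206.58 mm². Checking containment: at z = 19.04 the cross-section extends beyond the z = 1.4 cross-section by about 126.37 mm².

part overhangs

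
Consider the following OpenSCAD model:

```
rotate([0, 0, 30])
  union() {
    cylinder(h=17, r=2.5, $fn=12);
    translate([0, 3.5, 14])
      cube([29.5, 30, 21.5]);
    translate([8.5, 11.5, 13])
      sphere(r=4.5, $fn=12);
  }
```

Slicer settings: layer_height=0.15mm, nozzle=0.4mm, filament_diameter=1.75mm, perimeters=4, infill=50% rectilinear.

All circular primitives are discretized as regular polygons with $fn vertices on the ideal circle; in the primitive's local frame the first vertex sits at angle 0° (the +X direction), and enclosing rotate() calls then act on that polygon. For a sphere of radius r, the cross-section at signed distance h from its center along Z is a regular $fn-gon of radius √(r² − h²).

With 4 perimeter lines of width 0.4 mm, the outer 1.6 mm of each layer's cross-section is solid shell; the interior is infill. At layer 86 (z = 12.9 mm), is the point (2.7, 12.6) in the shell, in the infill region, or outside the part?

infill

At z = 12.9 mm: the r=2.5 cylinder gives a regular 12-gon of circumradius 2.5 (constant along its height); the cube at (0, 3.5) does not reach this height (z outside [14, 35.5]); the r=4.5 sphere at (8.5, 11.5) contributes a regular 12-gon of circumradius √(4.5²−0.1²) = 4.499; Merging all regions: the 2 present regions are separate (no shared area or edge), so areas and boundary lengths simply add and each stays a separate island — 2 connected regions; (rotated 30° about Z; rotation is an isometry so areas/perimeters/island counts are preserved). Overall, the cross-section has 2 separate islands. Undo the 30° rotation: the query point maps to (8.638, 9.562) in the un-rotated model frame. The nearest boundary edge runs (10.75, 7.60)→(8.50, 7.00); distance from the point to it = 2.44 mm. (Shell/infill is judged within the island containing the point — the largest one.) The point is inside the cross-section and 2.44 mm from the nearest boundary — more than the 1.6 mm shell width (4 × 0.4), so it's in the infill interior.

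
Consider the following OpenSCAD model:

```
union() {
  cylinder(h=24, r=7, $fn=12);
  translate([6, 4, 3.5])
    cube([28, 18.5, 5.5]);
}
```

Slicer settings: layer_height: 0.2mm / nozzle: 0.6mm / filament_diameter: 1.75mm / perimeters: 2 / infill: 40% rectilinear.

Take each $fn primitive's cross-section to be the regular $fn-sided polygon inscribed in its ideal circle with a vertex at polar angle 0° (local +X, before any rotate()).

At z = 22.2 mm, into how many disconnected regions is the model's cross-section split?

At z = 22.2 mm: the r=7 cylinder gives a regular 12-gon of circumradius 7 (constant along its height); the cube at (6, 4) is not intersected at this z (z outside [3.5, 9]); Taking the union: only the r=7 cylinder is present, so the union is just that shape — 1 connected region. The result has 1 disconnected region.

1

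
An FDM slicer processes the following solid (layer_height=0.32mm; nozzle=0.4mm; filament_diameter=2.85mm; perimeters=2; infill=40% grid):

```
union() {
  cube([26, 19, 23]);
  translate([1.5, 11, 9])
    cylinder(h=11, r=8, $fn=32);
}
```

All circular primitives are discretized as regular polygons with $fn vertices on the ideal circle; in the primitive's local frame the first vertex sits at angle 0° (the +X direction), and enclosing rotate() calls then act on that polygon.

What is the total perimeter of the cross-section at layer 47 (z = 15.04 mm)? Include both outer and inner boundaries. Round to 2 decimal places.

96.37 mm

At z = 15.04 mm: the cube is present — its section is the full 26×19 rectangle (perimeter 90.00 mm); the r=8 cylinder at (1.5, 11) contributes a regular 32-gon of circumradius 8 (perimeter = 2·32·8.000·sin(180°/32) = 50.18 mm); Taking the union: the regions partially overlap (shared area 123.66 mm²), so the edge portions inside another operand are dropped and the merged outline is re-measured after clipping — boundary = 96.37 mm. Overall, the cross-section is a single solid region. Total boundary length (outer) = 96.37 mm.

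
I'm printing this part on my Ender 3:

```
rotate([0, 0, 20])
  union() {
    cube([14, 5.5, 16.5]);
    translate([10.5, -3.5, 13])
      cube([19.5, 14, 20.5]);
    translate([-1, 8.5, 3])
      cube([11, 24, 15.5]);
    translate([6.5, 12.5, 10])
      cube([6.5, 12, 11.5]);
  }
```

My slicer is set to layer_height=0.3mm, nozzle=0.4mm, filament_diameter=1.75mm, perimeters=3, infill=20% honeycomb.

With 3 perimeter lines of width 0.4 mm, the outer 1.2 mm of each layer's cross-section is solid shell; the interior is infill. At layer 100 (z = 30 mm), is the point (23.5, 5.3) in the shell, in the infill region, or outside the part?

At z = 30 mm: the cube is absent (z outside [0, 16.5]); the 19.5×14 cube at (10.5, -3.5) contributes its full rectangle; the cube at (-1, 8.5) is absent (z outside [3, 18.5]); the cube at (6.5, 12.5) does not reach this height (z outside [10, 21.5]); Merging all regions: only the 19.5×14 cube at (10.5, -3.5) is present, so the union is just that shape — 1 connected region; (rotated 20° about Z; rotation is an isometry so areas/perimeters/island counts are preserved). Overall, the cross-section is a single solid region. Undo the 20° rotation: the query point maps to (23.895, -3.057) in the un-rotated model frame. The nearest boundary edge runs (10.50, -3.50)→(30.00, -3.50); distance from the point to it = 0.44 mm. The point is inside the cross-section, 0.44 mm from the nearest boundary — within the 1.2 mm shell band (3 × 0.4).

shell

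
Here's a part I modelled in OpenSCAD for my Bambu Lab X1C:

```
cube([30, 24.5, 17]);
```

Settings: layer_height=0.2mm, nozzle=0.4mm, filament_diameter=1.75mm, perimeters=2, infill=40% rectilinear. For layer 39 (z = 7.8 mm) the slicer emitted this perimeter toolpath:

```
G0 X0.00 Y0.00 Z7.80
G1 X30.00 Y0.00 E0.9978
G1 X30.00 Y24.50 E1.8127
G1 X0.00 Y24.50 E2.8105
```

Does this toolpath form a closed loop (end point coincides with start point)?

no

Start point (G0): (0.00, 0.00). End point (last G1): the path does not return to the start — open.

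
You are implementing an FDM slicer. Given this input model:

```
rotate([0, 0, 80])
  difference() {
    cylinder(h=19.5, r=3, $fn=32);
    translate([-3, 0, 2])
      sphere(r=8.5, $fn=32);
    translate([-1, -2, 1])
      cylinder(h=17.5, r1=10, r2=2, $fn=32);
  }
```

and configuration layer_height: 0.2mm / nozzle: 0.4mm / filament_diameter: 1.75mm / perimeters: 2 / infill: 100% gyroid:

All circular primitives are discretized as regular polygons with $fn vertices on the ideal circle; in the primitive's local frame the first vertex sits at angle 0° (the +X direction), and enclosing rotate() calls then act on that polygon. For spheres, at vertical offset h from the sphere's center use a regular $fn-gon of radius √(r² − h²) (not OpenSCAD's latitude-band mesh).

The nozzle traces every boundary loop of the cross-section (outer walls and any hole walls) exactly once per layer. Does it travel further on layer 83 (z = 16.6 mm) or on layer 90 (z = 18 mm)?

layer 90 (z = 18 mm)

Layer 83 (z = 16.6): the cylinder: section is a regular 32-gon, circumradius r=3 (perimeter = 2·32·3.000·sin(180°/32) = 18.82 mm); the sphere at (-3, 0) does not reach this height (|z−center|=14.600 > r=8.5); the cone at (-1, -2) contributes a regular 32-gon of circumradius 2.869 (interpolated between r1=10 and r2=2 at t=0.891) (perimeter = 2·32·2.869·sin(180°/32) = 17.99 mm); Subtracting the remaining from the first: starting from the r=3 cylinder, the cone at (-1, -2) partially overlaps it — only the 14.11 mm² overlap (of its 25.69 mm²) is removed, clipping the outline — boundary = 19.14 mm; (whole slice rotated 80° about Z — lengths, areas and connectivity unchanged). So its perimeter = 19.14 mm. Layer 90 (z = 18): the r=3 cylinder gives a regular 32-gon of circumradius 3 (constant along its height) (perimeter = 2·32·3.000·sin(180°/32) = 18.82 mm); the sphere at (-3, 0) is absent (|z−center|=16.000 > r=8.5); the cone at (-1, -2) (r1=10→r2=2) has section circumradius 2.229 here — a regular 32-gon (perimeter = 2·32·2.229·sin(180°/32) = 13.98 mm); Taking the first minus the rest: starting from the r=3 cylinder, the cone at (-1, -2) partially overlaps it — only the 9.75 mm² overlap (of its 15.50 mm²) is removed, clipping the outline — boundary = 20.37 mm; (whole slice rotated 80° about Z — lengths, areas and connectivity unchanged). So its perimeter = 20.37 mm. Layer 90 is larger (20.37 vs 19.14 mm).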